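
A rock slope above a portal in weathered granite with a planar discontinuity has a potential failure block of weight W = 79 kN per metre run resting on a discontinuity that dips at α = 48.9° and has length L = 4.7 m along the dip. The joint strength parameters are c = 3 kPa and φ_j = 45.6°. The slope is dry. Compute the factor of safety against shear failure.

FS = 1.13

Resolving the block weight along and normal to the plane and applying the Mohr–Coulomb strength on the joint:
N' = W cosα = 79·cos48.9° = 51.9 kN/m
Driving force T = W sinα = 79·sin48.9° = 59.5 kN/m
Resisting force R = c·L + N'·tanφ_j = 3·4.7 + 51.9·tan45.6° = 14.1 + 53.0 = 67.1 kN/m
FS = R / T = 67.1 / 59.5 = 1.128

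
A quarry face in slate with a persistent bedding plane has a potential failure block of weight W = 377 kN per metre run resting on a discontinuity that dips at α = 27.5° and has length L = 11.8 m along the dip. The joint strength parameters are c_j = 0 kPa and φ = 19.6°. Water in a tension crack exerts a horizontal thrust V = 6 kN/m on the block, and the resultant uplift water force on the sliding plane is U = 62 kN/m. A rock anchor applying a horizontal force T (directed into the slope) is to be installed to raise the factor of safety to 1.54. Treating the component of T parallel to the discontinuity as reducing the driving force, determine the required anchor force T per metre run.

T = 118 kN/m

Resolving forces along and normal to the sliding plane, with the horizontal anchor force T adding T·sinα to the effective normal force and T·cosα acting up the plane against the driving force:
FS = [c_jL + (W cosα − U − V sinα + T sinα) tanφ] / [W sinα + V cosα − T cosα]
Without the anchor: N' = 269.6 kN/m, driving T_d = 179.4 kN/m, resisting R = 0·11.8 + 269.6·tan19.6° = 96.0 kN/m, FS = 0.54.
Setting FS = 1.54 and solving for T:
1.54·(179.4 − T cos27.5°) = 96.0 + T sin27.5°·tan19.6°
T·(sin27.5°·tan19.6° + 1.54·cos27.5°) = 1.54·179.4 − 96.0
T·(0.4617·0.3561 + 1.54·0.8870) = 276.3 − 96.0 = 180.3
T·1.5304 = 180.3
T = 117.8 kN/m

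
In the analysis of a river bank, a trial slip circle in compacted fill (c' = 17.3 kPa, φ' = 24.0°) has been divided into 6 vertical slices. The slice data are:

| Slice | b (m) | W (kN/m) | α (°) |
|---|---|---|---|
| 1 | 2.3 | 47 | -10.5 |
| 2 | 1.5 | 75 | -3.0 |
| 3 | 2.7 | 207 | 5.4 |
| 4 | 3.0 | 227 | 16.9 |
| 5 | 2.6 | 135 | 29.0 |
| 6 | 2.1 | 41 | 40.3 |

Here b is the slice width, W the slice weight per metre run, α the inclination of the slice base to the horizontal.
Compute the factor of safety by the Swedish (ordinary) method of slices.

FS = 3.49

Ordinary method of slices: FS = Σ[c'·Δl_i + (W_i cosα_i)·tanφ'] / Σ W_i sinα_i, with Δl_i = b_i / cosα_i.
Slice 1: Δl = 2.3/cos(-10.5°) = 2.339 m; N'_1 = 47·cos(-10.5°) = 46.2; c'Δl = 40.47; W sinα = -8.6
Slice 2: Δl = 1.5/cos(-3.0°) = 1.502 m; N'_2 = 75·cos(-3.0°) = 74.9; c'Δl = 25.99; W sinα = -3.9
Slice 3: Δl = 2.7/cos5.4° = 2.712 m; N'_3 = 207·cos5.4° = 206.1; c'Δl = 46.92; W sinα = 19.5
Slice 4: Δl = 3.0/cos16.9° = 3.135 m; N'_4 = 227·cos16.9° = 217.2; c'Δl = 54.24; W sinα = 66.0
Slice 5: Δl = 2.6/cos29.0° = 2.973 m; N'_5 = 135·cos29.0° = 118.1; c'Δl = 51.43; W sinα = 65.4
Slice 6: Δl = 2.1/cos40.3° = 2.753 m; N'_6 = 41·cos40.3° = 31.3; c'Δl = 47.64; W sinα = 26.5
Σc'Δl = 266.7 kN/m; ΣN' = 693.7 kN/m; ΣW sinα = 164.9 kN/m
Resisting = 266.7 + 693.7·tan24.0° = 266.7 + 308.9 = 575.5 kN/m
FS = 575.5 / 164.9 = 3.489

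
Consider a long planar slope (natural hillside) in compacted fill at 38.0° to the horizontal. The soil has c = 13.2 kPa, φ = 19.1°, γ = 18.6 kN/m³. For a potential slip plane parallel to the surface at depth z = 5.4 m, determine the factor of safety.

For an infinite slope with a slip plane parallel to the surface (no pore pressure): FS = [c + γz cos²β tanφ] / [γz sinβ cosβ].
γz = 18.6·5.4 = 100.44 kN/m²
Numerator = 13.2 + 100.44·cos²38.0°·tan19.1° = 13.2 + 100.44·0.6210·0.3463 = 34.797 kPa
Denominator = 100.44·sin38.0°·cos38.0° = 100.44·0.6157·0.7880 = 48.728 kPa
FS = 34.797 / 48.728 = 0.714

FS = 0.71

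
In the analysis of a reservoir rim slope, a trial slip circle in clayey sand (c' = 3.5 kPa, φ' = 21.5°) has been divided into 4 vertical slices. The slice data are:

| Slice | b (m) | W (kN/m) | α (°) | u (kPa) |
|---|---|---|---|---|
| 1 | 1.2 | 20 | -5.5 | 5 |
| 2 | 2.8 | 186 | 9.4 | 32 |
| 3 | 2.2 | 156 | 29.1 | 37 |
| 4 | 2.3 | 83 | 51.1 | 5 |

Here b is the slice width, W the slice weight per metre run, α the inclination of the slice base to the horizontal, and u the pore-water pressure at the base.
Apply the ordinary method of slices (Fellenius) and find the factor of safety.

FS = 0.64

Ordinary method of slices: FS = Σ[c'·Δl_i + (W_i cosα_i − u_i·Δl_i)·tanφ'] / Σ W_i sinα_i, with Δl_i = b_i / cosα_i.
Slice 1: Δl = 1.2/cos(-5.5°) = 1.206 m; N'_1 = 20·cos(-5.5°) − 5·1.206 = 13.9; c'Δl = 4.22; W sinα = -1.9
Slice 2: Δl = 2.8/cos9.4° = 2.838 m; N'_2 = 186·cos9.4° − 32·2.838 = 92.7; c'Δl = 9.93; W sinα = 30.4
Slice 3: Δl = 2.2/cos29.1° = 2.518 m; N'_3 = 156·cos29.1° − 37·2.518 = 43.1; c'Δl = 8.81; W sinα = 75.9
Slice 4: Δl = 2.3/cos51.1° = 3.663 m; N'_4 = 83·cos51.1° − 5·3.663 = 33.8; c'Δl = 12.82; W sinα = 64.6
Σc'Δl = 35.8 kN/m; ΣN' = 183.5 kN/m; ΣW sinα = 168.9 kN/m
Resisting = 35.8 + 183.5·tan21.5° = 35.8 + 72.3 = 108.1 kN/m
FS = 108.1 / 168.9 = 0.640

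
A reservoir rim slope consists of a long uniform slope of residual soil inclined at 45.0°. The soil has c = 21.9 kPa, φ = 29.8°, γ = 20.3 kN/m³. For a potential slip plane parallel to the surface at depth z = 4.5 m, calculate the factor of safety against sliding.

FS = 1.05

For an infinite slope with a slip plane parallel to the surface (no pore pressure): FS = [c + γz cos²β tanφ] / [γz sinβ cosβ].
γz = 20.3·4.5 = 91.35 kN/m²
Numerator = 21.9 + 91.35·cos²45.0°·tan29.8° = 21.9 + 91.35·0.5000·0.5727 = 48.058 kPa
Denominator = 91.35·sin45.0°·cos45.0° = 91.35·0.7071·0.7071 = 45.675 kPa
FS = 48.058 / 45.675 = 1.052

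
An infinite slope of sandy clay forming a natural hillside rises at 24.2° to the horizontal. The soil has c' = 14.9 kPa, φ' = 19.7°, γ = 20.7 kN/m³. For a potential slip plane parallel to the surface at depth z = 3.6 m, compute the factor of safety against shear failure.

For an infinite slope with a slip plane parallel to the surface (no pore pressure): FS = [c' + γz cos²β tanφ'] / [γz sinβ cosβ].
γz = 20.7·3.6 = 74.52 kN/m²
Numerator = 14.9 + 74.52·cos²24.2°·tan19.7° = 14.9 + 74.52·0.8320·0.3581 = 37.098 kPa
Denominator = 74.52·sin24.2°·cos24.2° = 74.52·0.4099·0.9121 = 27.863 kPa
FS = 37.098 / 27.863 = 1.331

FS = 1.33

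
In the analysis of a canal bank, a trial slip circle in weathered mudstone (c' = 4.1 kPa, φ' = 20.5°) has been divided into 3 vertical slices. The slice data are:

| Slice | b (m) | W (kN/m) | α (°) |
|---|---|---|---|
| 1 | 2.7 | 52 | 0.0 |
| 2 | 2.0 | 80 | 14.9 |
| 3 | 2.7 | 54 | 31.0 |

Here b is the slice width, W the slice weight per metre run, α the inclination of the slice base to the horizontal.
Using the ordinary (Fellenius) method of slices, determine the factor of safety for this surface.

Ordinary method of slices: FS = Σ[c'·Δl_i + (W_i cosα_i)·tanφ'] / Σ W_i sinα_i, with Δl_i = b_i / cosα_i.
Slice 1: Δl = 2.7/cos0.0° = 2.700 m; N'_1 = 52·cos0.0° = 52.0; c'Δl = 11.07; W sinα = 0.0
Slice 2: Δl = 2.0/cos14.9° = 2.070 m; N'_2 = 80·cos14.9° = 77.3; c'Δl = 8.49; W sinα = 20.6
Slice 3: Δl = 2.7/cos31.0° = 3.150 m; N'_3 = 54·cos31.0° = 46.3; c'Δl = 12.91; W sinα = 27.8
Σc'Δl = 32.5 kN/m; ΣN' = 175.6 kN/m; ΣW sinα = 48.4 kN/m
Resisting = 32.5 + 175.6·tan20.5° = 32.5 + 65.7 = 98.1 kN/m
FS = 98.1 / 48.4 = 2.028

FS = 2.03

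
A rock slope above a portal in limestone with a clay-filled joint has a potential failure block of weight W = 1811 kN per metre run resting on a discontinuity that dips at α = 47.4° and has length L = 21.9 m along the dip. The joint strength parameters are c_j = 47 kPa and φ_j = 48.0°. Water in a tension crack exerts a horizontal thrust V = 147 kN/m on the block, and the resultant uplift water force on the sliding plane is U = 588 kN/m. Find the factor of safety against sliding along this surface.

Resolving the block weight along and normal to the plane and applying the Mohr–Coulomb strength on the joint:
N' = W cosα − U − V sinα = 1811·cos47.4° − 588 − 147·sin47.4° = 529.6 kN/m
Driving force T = W sinα + V cosα = 1811·sin47.4° + 147·cos47.4° = 1432.6 kN/m
Resisting force R = c_j·L + N'·tanφ_j = 47·21.9 + 529.6·tan48.0° = 1029.3 + 588.2 = 1617.5 kN/m
FS = R / T = 1617.5 / 1432.6 = 1.129

FS = 1.13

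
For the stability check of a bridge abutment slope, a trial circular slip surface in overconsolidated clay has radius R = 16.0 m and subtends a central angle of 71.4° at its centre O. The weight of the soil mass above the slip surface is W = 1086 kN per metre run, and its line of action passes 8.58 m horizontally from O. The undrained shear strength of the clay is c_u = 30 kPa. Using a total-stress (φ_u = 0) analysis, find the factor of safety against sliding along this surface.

FS = 1.03

Taking moments about the centre O, the resisting moment is provided by the undrained shear strength acting along the arc:
Arc length L_a = R·θ = 16.0·(71.4°·π/180) = 16.0·1.2462 = 19.94 m
M_R = c_u·L_a·R = 30·19.94·16.0 = 9570.5 kN·m/m
M_D = W·d = 1086·8.58 = 9317.9 kN·m/m
FS = M_R / M_D = 9570.5 / 9317.9 = 1.027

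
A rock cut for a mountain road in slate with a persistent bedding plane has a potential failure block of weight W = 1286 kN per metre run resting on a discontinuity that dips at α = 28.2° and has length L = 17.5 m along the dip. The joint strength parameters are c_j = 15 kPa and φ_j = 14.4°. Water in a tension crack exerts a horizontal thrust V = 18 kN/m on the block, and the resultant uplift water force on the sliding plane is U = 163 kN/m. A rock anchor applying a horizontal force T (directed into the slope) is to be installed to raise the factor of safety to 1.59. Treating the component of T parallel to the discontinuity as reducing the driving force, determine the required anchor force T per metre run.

Resolving forces along and normal to the sliding plane, with the horizontal anchor force T adding T·sinα to the effective normal force and T·cosα acting up the plane against the driving force:
FS = [c_jL + (W cosα − U − V sinα + T sinα) tanφ_j] / [W sinα + V cosα − T cosα]
Without the anchor: N' = 961.9 kN/m, driving T_d = 623.6 kN/m, resisting R = 15·17.5 + 961.9·tan14.4° = 509.5 kN/m, FS = 0.82.
Setting FS = 1.59 and solving for T:
1.59·(623.6 − T cos28.2°) = 509.5 + T sin28.2°·tan14.4°
T·(sin28.2°·tan14.4° + 1.59·cos28.2°) = 1.59·623.6 − 509.5
T·(0.4726·0.2568 + 1.59·0.8813) = 991.5 − 509.5 = 482.0
T·1.5226 = 482.0
T = 316.6 kN/m

T = 317 kN/m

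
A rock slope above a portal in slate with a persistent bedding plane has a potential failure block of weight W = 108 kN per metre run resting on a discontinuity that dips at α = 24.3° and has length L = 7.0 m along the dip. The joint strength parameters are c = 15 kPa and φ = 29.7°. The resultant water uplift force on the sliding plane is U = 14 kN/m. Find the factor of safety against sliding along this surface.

FS = 3.45

Resolving the block weight along and normal to the plane and applying the Mohr–Coulomb strength on the joint:
N' = W cosα − U = 108·cos24.3° − 14 = 84.4 kN/m
Driving force T = W sinα = 108·sin24.3° = 44.4 kN/m
Resisting force R = c·L + N'·tanφ = 15·7.0 + 84.4·tan29.7° = 105.0 + 48.2 = 153.2 kN/m
FS = R / T = 153.2 / 44.4 = 3.446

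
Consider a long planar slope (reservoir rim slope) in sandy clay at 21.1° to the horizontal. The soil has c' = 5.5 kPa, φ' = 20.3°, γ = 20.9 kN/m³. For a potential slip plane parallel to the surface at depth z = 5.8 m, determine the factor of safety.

FS = 1.09

For an infinite slope with a slip plane parallel to the surface (no pore pressure): FS = [c' + γz cos²β tanφ'] / [γz sinβ cosβ].
γz = 20.9·5.8 = 121.22 kN/m²
Numerator = 5.5 + 121.22·cos²21.1°·tan20.3° = 5.5 + 121.22·0.8704·0.3699 = 44.529 kPa
Denominator = 121.22·sin21.1°·cos21.1° = 121.22·0.3600·0.9330 = 40.713 kPa
FS = 44.529 / 40.713 = 1.094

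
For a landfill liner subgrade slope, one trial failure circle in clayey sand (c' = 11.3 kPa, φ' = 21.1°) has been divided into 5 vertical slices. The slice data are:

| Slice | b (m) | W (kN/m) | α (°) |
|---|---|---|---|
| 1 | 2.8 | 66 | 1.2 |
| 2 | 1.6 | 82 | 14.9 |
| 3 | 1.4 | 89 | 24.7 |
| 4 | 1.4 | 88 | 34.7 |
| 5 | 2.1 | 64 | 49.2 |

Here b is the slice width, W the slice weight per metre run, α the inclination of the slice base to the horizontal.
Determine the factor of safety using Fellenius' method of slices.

Ordinary method of slices: FS = Σ[c'·Δl_i + (W_i cosα_i)·tanφ'] / Σ W_i sinα_i, with Δl_i = b_i / cosα_i.
Slice 1: Δl = 2.8/cos1.2° = 2.801 m; N'_1 = 66·cos1.2° = 66.0; c'Δl = 31.65; W sinα = 1.4
Slice 2: Δl = 1.6/cos14.9° = 1.656 m; N'_2 = 82·cos14.9° = 79.2; c'Δl = 18.71; W sinα = 21.1
Slice 3: Δl = 1.4/cos24.7° = 1.541 m; N'_3 = 89·cos24.7° = 80.9; c'Δl = 17.41; W sinα = 37.2
Slice 4: Δl = 1.4/cos34.7° = 1.703 m; N'_4 = 88·cos34.7° = 72.3; c'Δl = 19.24; W sinα = 50.1
Slice 5: Δl = 2.1/cos49.2° = 3.214 m; N'_5 = 64·cos49.2° = 41.8; c'Δl = 36.32; W sinα = 48.4
Σc'Δl = 123.3 kN/m; ΣN' = 340.3 kN/m; ΣW sinα = 158.2 kN/m
Resisting = 123.3 + 340.3·tan21.1° = 123.3 + 131.3 = 254.6 kN/m
FS = 254.6 / 158.2 = 1.609

FS = 1.61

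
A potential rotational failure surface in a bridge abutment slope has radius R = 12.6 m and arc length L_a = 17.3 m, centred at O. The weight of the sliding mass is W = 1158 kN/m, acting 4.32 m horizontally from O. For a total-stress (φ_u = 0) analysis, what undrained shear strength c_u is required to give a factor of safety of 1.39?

c_u = 31.9 kPa

FS = c_u·L_a·R / (W·d), so c_u = FS·W·d / (L_a·R).
c_u = 1.39·1158·4.32 / (17.30·12.6) = 6953.6 / 217.98 = 31.90 kPa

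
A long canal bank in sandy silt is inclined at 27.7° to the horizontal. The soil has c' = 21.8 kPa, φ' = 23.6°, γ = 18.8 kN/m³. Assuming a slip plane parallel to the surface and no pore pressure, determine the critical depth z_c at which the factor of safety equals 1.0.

z_c = 16.79 m

Setting FS = 1.00 in FS = [c' + γz cos²β tanφ'] / [γz sinβ cosβ] and solving for z:
z = c' / [γ cosβ (FS·sinβ − cosβ·tanφ')]
  = 21.8 / [18.8·cos27.7°·(1.00·sin27.7° − cos27.7°·tan23.6°)]
  = 21.8 / [18.8·0.8854·(1.00·0.4648 − 0.8854·0.4369)]
  = 21.8 / 1.2987 = 16.786 m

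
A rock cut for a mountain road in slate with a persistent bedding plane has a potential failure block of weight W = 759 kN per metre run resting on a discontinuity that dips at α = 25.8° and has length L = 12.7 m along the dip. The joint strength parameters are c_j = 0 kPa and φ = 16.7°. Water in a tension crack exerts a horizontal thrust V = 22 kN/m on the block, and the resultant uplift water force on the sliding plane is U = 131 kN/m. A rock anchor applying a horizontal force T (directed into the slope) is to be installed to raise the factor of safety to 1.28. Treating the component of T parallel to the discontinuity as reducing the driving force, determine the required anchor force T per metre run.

T = 222 kN/m

Resolving forces along and normal to the sliding plane, with the horizontal anchor force T adding T·sinα to the effective normal force and T·cosα acting up the plane against the driving force:
FS = [c_jL + (W cosα − U − V sinα + T sinα) tanφ] / [W sinα + V cosα − T cosα]
Without the anchor: N' = 542.8 kN/m, driving T_d = 350.1 kN/m, resisting R = 0·12.7 + 542.8·tan16.7° = 162.8 kN/m, FS = 0.47.
Setting FS = 1.28 and solving for T:
1.28·(350.1 − T cos25.8°) = 162.8 + T sin25.8°·tan16.7°
T·(sin25.8°·tan16.7° + 1.28·cos25.8°) = 1.28·350.1 − 162.8
T·(0.4352·0.3000 + 1.28·0.9003) = 448.2 − 162.8 = 285.4
T·1.2830 = 285.4
T = 222.4 kN/m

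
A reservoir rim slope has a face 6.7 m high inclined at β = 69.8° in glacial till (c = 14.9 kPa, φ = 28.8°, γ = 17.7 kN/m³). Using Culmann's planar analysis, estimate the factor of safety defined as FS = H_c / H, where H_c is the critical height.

FS = 1.69

H_c = (4c/γ) · sinβ cosφ / [1 − cos(β − φ)]
    = (4·14.9/17.7) · sin69.8°·cos28.8° / [1 − cos41.0°]
    = 3.367 · 0.8224 / 0.2453 = 11.29 m
FS = H_c / H = 11.29 / 6.7 = 1.685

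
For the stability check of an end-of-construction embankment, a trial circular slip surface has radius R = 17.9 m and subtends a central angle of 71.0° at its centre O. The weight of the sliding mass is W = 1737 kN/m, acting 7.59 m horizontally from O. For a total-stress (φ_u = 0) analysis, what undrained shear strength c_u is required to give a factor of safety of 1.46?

FS = c_u·L_a·R / (W·d), so c_u = FS·W·d / (L_a·R).
Arc length L_a = R·θ = 17.9·(71.0°·π/180) = 17.9·1.2392 = 22.18 m
c_u = 1.46·1737·7.59 / (22.18·17.9) = 19248.4 / 397.05 = 48.48 kPa

c_u = 48.5 kPa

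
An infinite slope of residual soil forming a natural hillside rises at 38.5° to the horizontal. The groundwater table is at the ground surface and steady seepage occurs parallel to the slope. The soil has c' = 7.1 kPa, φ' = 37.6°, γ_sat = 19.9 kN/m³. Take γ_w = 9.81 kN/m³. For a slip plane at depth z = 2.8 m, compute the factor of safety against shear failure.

FS = 0.75

With seepage parallel to the slope and the water table at the surface, the effective normal stress on the slip plane uses the buoyant unit weight γ' = γ_sat − γ_w while the driving shear stress uses γ_sat:
FS = [c' + γ' z cos²β tanφ'] / [γ_sat z sinβ cosβ]
γ' = 19.9 − 9.81 = 10.09 kN/m³
Numerator = 7.1 + 10.09·2.8·cos²38.5°·tan37.6° = 7.1 + 10.09·2.8·0.6125·0.7701 = 20.426 kPa
Denominator = 19.9·2.8·sin38.5°·cos38.5° = 19.9·2.8·0.6225·0.7826 = 27.146 kPa
FS = 20.426 / 27.146 = 0.752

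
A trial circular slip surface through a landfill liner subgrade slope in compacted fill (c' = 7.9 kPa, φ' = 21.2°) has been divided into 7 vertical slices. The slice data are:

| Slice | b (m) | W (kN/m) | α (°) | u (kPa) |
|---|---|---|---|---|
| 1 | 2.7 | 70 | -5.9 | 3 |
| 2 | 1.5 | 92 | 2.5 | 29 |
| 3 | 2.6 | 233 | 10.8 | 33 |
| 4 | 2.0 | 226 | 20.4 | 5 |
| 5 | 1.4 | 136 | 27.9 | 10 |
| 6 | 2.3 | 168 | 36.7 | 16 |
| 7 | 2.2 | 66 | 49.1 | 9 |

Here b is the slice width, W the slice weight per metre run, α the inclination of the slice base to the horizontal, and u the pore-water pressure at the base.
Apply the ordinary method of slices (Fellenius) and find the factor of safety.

FS = 1.17

Ordinary method of slices: FS = Σ[c'·Δl_i + (W_i cosα_i − u_i·Δl_i)·tanφ'] / Σ W_i sinα_i, with Δl_i = b_i / cosα_i.
Slice 1: Δl = 2.7/cos(-5.9°) = 2.714 m; N'_1 = 70·cos(-5.9°) − 3·2.714 = 61.5; c'Δl = 21.44; W sinα = -7.2
Slice 2: Δl = 1.5/cos2.5° = 1.501 m; N'_2 = 92·cos2.5° − 29·1.501 = 48.4; c'Δl = 11.86; W sinα = 4.0
Slice 3: Δl = 2.6/cos10.8° = 2.647 m; N'_3 = 233·cos10.8° − 33·2.647 = 141.5; c'Δl = 20.91; W sinα = 43.7
Slice 4: Δl = 2.0/cos20.4° = 2.134 m; N'_4 = 226·cos20.4° − 5·2.134 = 201.2; c'Δl = 16.86; W sinα = 78.8
Slice 5: Δl = 1.4/cos27.9° = 1.584 m; N'_5 = 136·cos27.9° − 10·1.584 = 104.4; c'Δl = 12.51; W sinα = 63.6
Slice 6: Δl = 2.3/cos36.7° = 2.869 m; N'_6 = 168·cos36.7° − 16·2.869 = 88.8; c'Δl = 22.66; W sinα = 100.4
Slice 7: Δl = 2.2/cos49.1° = 3.360 m; N'_7 = 66·cos49.1° − 9·3.360 = 13.0; c'Δl = 26.54; W sinα = 49.9
Σc'Δl = 132.8 kN/m; ΣN' = 658.7 kN/m; ΣW sinα = 333.2 kN/m
Resisting = 132.8 + 658.7·tan21.2° = 132.8 + 255.5 = 388.3 kN/m
FS = 388.3 / 333.2 = 1.165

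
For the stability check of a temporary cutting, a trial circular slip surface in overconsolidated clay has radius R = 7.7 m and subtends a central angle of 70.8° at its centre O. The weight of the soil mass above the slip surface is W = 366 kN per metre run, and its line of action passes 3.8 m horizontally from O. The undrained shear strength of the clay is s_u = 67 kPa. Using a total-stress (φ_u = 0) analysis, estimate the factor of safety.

FS = 3.53

Taking moments about the centre O, the resisting moment is provided by the undrained shear strength acting along the arc:
Arc length L_a = R·θ = 7.7·(70.8°·π/180) = 7.7·1.2357 = 9.51 m
M_R = s_u·L_a·R = 67·9.51·7.7 = 4908.7 kN·m/m
M_D = W·d = 366·3.8 = 1390.8 kN·m/m
FS = M_R / M_D = 4908.7 / 1390.8 = 3.529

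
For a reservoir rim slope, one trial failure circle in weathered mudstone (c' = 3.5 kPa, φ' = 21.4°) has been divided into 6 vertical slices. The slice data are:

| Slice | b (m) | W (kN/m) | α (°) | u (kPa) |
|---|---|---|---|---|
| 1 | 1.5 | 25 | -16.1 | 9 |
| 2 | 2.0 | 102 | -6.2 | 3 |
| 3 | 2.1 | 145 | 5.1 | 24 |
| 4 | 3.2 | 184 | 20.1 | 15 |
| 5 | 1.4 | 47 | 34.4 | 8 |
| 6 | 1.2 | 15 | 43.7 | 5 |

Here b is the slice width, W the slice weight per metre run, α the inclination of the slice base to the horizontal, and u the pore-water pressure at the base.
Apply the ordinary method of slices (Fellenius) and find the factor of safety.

Ordinary method of slices: FS = Σ[c'·Δl_i + (W_i cosα_i − u_i·Δl_i)·tanφ'] / Σ W_i sinα_i, with Δl_i = b_i / cosα_i.
Slice 1: Δl = 1.5/cos(-16.1°) = 1.561 m; N'_1 = 25·cos(-16.1°) − 9·1.561 = 10.0; c'Δl = 5.46; W sinα = -6.9
Slice 2: Δl = 2.0/cos(-6.2°) = 2.012 m; N'_2 = 102·cos(-6.2°) − 3·2.012 = 95.4; c'Δl = 7.04; W sinα = -11.0
Slice 3: Δl = 2.1/cos5.1° = 2.108 m; N'_3 = 145·cos5.1° − 24·2.108 = 93.8; c'Δl = 7.38; W sinα = 12.9
Slice 4: Δl = 3.2/cos20.1° = 3.408 m; N'_4 = 184·cos20.1° − 15·3.408 = 121.7; c'Δl = 11.93; W sinα = 63.2
Slice 5: Δl = 1.4/cos34.4° = 1.697 m; N'_5 = 47·cos34.4° − 8·1.697 = 25.2; c'Δl = 5.94; W sinα = 26.6
Slice 6: Δl = 1.2/cos43.7° = 1.660 m; N'_6 = 15·cos43.7° − 5·1.660 = 2.5; c'Δl = 5.81; W sinα = 10.4
Σc'Δl = 43.6 kN/m; ΣN' = 348.6 kN/m; ΣW sinα = 95.1 kN/m
Resisting = 43.6 + 348.6·tan21.4° = 43.6 + 136.6 = 180.2 kN/m
FS = 180.2 / 95.1 = 1.895

FS = 1.89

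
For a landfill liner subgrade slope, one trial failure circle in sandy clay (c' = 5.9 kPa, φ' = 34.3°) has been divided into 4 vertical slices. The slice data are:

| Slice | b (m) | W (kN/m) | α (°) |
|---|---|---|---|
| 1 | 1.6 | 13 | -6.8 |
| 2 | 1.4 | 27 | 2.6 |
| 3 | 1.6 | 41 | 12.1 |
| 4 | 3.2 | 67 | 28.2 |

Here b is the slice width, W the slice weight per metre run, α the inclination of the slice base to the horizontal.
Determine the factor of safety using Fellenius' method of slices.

FS = 3.60

Ordinary method of slices: FS = Σ[c'·Δl_i + (W_i cosα_i)·tanφ'] / Σ W_i sinα_i, with Δl_i = b_i / cosα_i.
Slice 1: Δl = 1.6/cos(-6.8°) = 1.611 m; N'_1 = 13·cos(-6.8°) = 12.9; c'Δl = 9.51; W sinα = -1.5
Slice 2: Δl = 1.4/cos2.6° = 1.401 m; N'_2 = 27·cos2.6° = 27.0; c'Δl = 8.27; W sinα = 1.2
Slice 3: Δl = 1.6/cos12.1° = 1.636 m; N'_3 = 41·cos12.1° = 40.1; c'Δl = 9.65; W sinα = 8.6
Slice 4: Δl = 3.2/cos28.2° = 3.631 m; N'_4 = 67·cos28.2° = 59.0; c'Δl = 21.42; W sinα = 31.7
Σc'Δl = 48.9 kN/m; ΣN' = 139.0 kN/m; ΣW sinα = 39.9 kN/m
Resisting = 48.9 + 139.0·tan34.3° = 48.9 + 94.8 = 143.7 kN/m
FS = 143.7 / 39.9 = 3.597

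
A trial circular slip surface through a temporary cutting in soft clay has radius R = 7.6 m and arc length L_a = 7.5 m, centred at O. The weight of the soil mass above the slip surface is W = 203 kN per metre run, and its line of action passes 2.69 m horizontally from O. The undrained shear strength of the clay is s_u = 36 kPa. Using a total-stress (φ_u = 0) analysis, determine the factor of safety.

FS = 3.76

Taking moments about the centre O, the resisting moment is provided by the undrained shear strength acting along the arc:
M_R = s_u·L_a·R = 36·7.50·7.6 = 2052.0 kN·m/m
M_D = W·d = 203·2.69 = 546.1 kN·m/m
FS = M_R / M_D = 2052.0 / 546.1 = 3.758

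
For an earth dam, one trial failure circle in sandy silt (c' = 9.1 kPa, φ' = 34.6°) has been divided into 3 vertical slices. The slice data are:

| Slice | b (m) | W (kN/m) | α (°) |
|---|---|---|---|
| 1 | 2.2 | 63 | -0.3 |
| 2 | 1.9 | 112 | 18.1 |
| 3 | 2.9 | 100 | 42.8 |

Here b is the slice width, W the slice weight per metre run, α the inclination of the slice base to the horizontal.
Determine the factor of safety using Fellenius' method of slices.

FS = 2.36

Ordinary method of slices: FS = Σ[c'·Δl_i + (W_i cosα_i)·tanφ'] / Σ W_i sinα_i, with Δl_i = b_i / cosα_i.
Slice 1: Δl = 2.2/cos(-0.3°) = 2.200 m; N'_1 = 63·cos(-0.3°) = 63.0; c'Δl = 20.02; W sinα = -0.3
Slice 2: Δl = 1.9/cos18.1° = 1.999 m; N'_2 = 112·cos18.1° = 106.5; c'Δl = 18.19; W sinα = 34.8
Slice 3: Δl = 2.9/cos42.8° = 3.952 m; N'_3 = 100·cos42.8° = 73.4; c'Δl = 35.97; W sinα = 67.9
Σc'Δl = 74.2 kN/m; ΣN' = 242.8 kN/m; ΣW sinα = 102.4 kN/m
Resisting = 74.2 + 242.8·tan34.6° = 74.2 + 167.5 = 241.7 kN/m
FS = 241.7 / 102.4 = 2.360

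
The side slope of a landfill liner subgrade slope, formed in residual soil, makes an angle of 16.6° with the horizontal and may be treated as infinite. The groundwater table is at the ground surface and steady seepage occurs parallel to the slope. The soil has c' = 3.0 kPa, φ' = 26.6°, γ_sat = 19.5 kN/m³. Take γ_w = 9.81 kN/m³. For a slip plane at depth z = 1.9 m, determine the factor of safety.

FS = 1.13

With seepage parallel to the slope and the water table at the surface, the effective normal stress on the slip plane uses the buoyant unit weight γ' = γ_sat − γ_w while the driving shear stress uses γ_sat:
FS = [c' + γ' z cos²β tanφ'] / [γ_sat z sinβ cosβ]
γ' = 19.5 − 9.81 = 9.69 kN/m³
Numerator = 3.0 + 9.69·1.9·cos²16.6°·tan26.6° = 3.0 + 9.69·1.9·0.9184·0.5008 = 11.467 kPa
Denominator = 19.5·1.9·sin16.6°·cos16.6° = 19.5·1.9·0.2857·0.9583 = 10.144 kPa
FS = 11.467 / 10.144 = 1.130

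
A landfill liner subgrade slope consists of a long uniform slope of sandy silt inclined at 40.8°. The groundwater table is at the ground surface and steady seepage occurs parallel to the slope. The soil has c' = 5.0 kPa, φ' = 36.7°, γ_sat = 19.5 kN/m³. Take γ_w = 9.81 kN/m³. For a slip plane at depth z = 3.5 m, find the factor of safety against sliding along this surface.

With seepage parallel to the slope and the water table at the surface, the effective normal stress on the slip plane uses the buoyant unit weight γ' = γ_sat − γ_w while the driving shear stress uses γ_sat:
FS = [c' + γ' z cos²β tanφ'] / [γ_sat z sinβ cosβ]
γ' = 19.5 − 9.81 = 9.69 kN/m³
Numerator = 5.0 + 9.69·3.5·cos²40.8°·tan36.7° = 5.0 + 9.69·3.5·0.5730·0.7454 = 19.486 kPa
Denominator = 19.5·3.5·sin40.8°·cos40.8° = 19.5·3.5·0.6534·0.7570 = 33.759 kPa
FS = 19.486 / 33.759 = 0.577

FS = 0.58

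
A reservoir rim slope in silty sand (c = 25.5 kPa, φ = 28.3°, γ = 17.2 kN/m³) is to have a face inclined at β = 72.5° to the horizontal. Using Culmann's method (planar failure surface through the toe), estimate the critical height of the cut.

H_c = 17.59 m

Culmann's analysis gives the critical failure plane at α_cr = (β + φ)/2 = (72.5 + 28.3)/2 = 50.4°, and the critical height
H_c = (4c/γ) · sinβ cosφ / [1 − cos(β − φ)]
    = (4·25.5/17.2) · sin72.5°·cos28.3° / [1 − cos(44.2°)]
    = 5.930 · 0.9537·0.8805 / [1 − 0.7169]
    = 5.930 · 0.8397 / 0.2831
    = 17.59 m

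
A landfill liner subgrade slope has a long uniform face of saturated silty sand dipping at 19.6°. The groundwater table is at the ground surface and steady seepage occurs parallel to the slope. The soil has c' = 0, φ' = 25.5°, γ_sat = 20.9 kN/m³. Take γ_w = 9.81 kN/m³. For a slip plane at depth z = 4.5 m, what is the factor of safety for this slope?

With seepage parallel to the slope and the water table at the surface, the effective normal stress on the slip plane uses the buoyant unit weight γ' = γ_sat − γ_w while the driving shear stress uses γ_sat:
FS = [c' + γ' z cos²β tanφ'] / [γ_sat z sinβ cosβ]
(For c' = 0 this reduces to FS = (γ'/γ_sat)·tanφ'/tanβ.)
γ' = 20.9 − 9.81 = 11.09 kN/m³
Numerator = 0.0 + 11.09·4.5·cos²19.6°·tan25.5° = 0.0 + 11.09·4.5·0.8875·0.4770 = 21.125 kPa
Denominator = 20.9·4.5·sin19.6°·cos19.6° = 20.9·4.5·0.3355·0.9421 = 29.721 kPa
FS = 21.125 / 29.721 = 0.711

FS = 0.71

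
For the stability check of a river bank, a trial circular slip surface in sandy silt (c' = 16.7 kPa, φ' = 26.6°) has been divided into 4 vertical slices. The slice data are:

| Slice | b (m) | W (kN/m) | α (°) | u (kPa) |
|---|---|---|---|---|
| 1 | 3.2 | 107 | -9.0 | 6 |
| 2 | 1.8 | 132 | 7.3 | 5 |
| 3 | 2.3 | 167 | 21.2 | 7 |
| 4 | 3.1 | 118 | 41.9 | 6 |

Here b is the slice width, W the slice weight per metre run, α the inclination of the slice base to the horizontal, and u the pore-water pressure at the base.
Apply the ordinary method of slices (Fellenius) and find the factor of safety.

Ordinary method of slices: FS = Σ[c'·Δl_i + (W_i cosα_i − u_i·Δl_i)·tanφ'] / Σ W_i sinα_i, with Δl_i = b_i / cosα_i.
Slice 1: Δl = 3.2/cos(-9.0°) = 3.240 m; N'_1 = 107·cos(-9.0°) − 6·3.240 = 86.2; c'Δl = 54.11; W sinα = -16.7
Slice 2: Δl = 1.8/cos7.3° = 1.815 m; N'_2 = 132·cos7.3° − 5·1.815 = 121.9; c'Δl = 30.31; W sinα = 16.8
Slice 3: Δl = 2.3/cos21.2° = 2.467 m; N'_3 = 167·cos21.2° − 7·2.467 = 138.4; c'Δl = 41.20; W sinα = 60.4
Slice 4: Δl = 3.1/cos41.9° = 4.165 m; N'_4 = 118·cos41.9° − 6·4.165 = 62.8; c'Δl = 69.55; W sinα = 78.8
Σc'Δl = 195.2 kN/m; ΣN' = 409.4 kN/m; ΣW sinα = 139.2 kN/m
Resisting = 195.2 + 409.4·tan26.6° = 195.2 + 205.0 = 400.2 kN/m
FS = 400.2 / 139.2 = 2.874

FS = 2.87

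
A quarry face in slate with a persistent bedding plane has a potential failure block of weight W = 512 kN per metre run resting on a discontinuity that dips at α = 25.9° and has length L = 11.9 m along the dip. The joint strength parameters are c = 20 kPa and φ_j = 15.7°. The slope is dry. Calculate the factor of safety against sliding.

FS = 1.64

Resolving the block weight along and normal to the plane and applying the Mohr–Coulomb strength on the joint:
N' = W cosα = 512·cos25.9° = 460.6 kN/m
Driving force T = W sinα = 512·sin25.9° = 223.6 kN/m
Resisting force R = c·L + N'·tanφ_j = 20·11.9 + 460.6·tan15.7° = 238.0 + 129.5 = 367.5 kN/m
FS = R / T = 367.5 / 223.6 = 1.643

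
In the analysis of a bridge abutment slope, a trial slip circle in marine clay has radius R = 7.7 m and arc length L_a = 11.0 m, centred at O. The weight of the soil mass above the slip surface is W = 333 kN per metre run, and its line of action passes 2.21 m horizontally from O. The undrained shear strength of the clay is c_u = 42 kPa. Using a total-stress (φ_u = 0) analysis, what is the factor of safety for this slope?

Taking moments about the centre O, the resisting moment is provided by the undrained shear strength acting along the arc:
M_R = c_u·L_a·R = 42·11.00·7.7 = 3557.4 kN·m/m
M_D = W·d = 333·2.21 = 735.9 kN·m/m
FS = M_R / M_D = 3557.4 / 735.9 = 4.834

FS = 4.83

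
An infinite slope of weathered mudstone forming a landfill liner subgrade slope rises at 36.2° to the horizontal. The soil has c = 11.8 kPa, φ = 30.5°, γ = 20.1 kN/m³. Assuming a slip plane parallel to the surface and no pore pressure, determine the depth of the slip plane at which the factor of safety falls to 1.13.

z = 3.79 m

Setting FS = 1.13 in FS = [c + γz cos²β tanφ] / [γz sinβ cosβ] and solving for z:
z = c / [γ cosβ (FS·sinβ − cosβ·tanφ)]
  = 11.8 / [20.1·cos36.2°·(1.13·sin36.2° − cos36.2°·tan30.5°)]
  = 11.8 / [20.1·0.8070·(1.13·0.5906 − 0.8070·0.5890)]
  = 11.8 / 3.1150 = 3.788 m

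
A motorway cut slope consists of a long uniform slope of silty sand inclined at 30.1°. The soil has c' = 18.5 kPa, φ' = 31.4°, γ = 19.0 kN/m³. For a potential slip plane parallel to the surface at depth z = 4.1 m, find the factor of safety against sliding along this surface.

For an infinite slope with a slip plane parallel to the surface (no pore pressure): FS = [c' + γz cos²β tanφ'] / [γz sinβ cosβ].
γz = 19.0·4.1 = 77.90 kN/m²
Numerator = 18.5 + 77.90·cos²30.1°·tan31.4° = 18.5 + 77.90·0.7485·0.6104 = 54.091 kPa
Denominator = 77.90·sin30.1°·cos30.1° = 77.90·0.5015·0.8652 = 33.799 kPa
FS = 54.091 / 33.799 = 1.600

FS = 1.60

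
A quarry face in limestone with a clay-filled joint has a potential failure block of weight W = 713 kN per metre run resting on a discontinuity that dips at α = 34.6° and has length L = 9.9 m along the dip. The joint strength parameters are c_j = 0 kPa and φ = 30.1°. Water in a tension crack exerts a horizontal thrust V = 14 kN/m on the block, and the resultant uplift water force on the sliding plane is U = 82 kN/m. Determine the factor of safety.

FS = 0.69

Resolving the block weight along and normal to the plane and applying the Mohr–Coulomb strength on the joint:
N' = W cosα − U − V sinα = 713·cos34.6° − 82 − 14·sin34.6° = 496.9 kN/m
Driving force T = W sinα + V cosα = 713·sin34.6° + 14·cos34.6° = 416.4 kN/m
Resisting force R = c_j·L + N'·tanφ = 0·9.9 + 496.9·tan30.1° = 0.0 + 288.1 = 288.1 kN/m
FS = R / T = 288.1 / 416.4 = 0.692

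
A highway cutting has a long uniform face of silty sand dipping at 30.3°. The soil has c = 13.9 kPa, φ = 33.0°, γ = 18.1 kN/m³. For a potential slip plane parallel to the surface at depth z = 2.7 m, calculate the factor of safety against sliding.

FS = 1.76

For an infinite slope with a slip plane parallel to the surface (no pore pressure): FS = [c + γz cos²β tanφ] / [γz sinβ cosβ].
γz = 18.1·2.7 = 48.87 kN/m²
Numerator = 13.9 + 48.87·cos²30.3°·tan33.0° = 13.9 + 48.87·0.7455·0.6494 = 37.558 kPa
Denominator = 48.87·sin30.3°·cos30.3° = 48.87·0.5045·0.8634 = 21.288 kPa
FS = 37.558 / 21.288 = 1.764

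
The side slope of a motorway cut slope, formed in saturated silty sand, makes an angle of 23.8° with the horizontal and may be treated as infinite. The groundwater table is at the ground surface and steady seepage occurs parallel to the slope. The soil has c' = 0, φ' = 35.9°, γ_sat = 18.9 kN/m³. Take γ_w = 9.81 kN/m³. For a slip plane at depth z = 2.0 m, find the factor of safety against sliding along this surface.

With seepage parallel to the slope and the water table at the surface, the effective normal stress on the slip plane uses the buoyant unit weight γ' = γ_sat − γ_w while the driving shear stress uses γ_sat:
FS = [c' + γ' z cos²β tanφ'] / [γ_sat z sinβ cosβ]
(For c' = 0 this reduces to FS = (γ'/γ_sat)·tanφ'/tanβ.)
γ' = 18.9 − 9.81 = 9.09 kN/m³
Numerator = 0.0 + 9.09·2.0·cos²23.8°·tan35.9° = 0.0 + 9.09·2.0·0.8372·0.7239 = 11.017 kPa
Denominator = 18.9·2.0·sin23.8°·cos23.8° = 18.9·2.0·0.4035·0.9150 = 13.957 kPa
FS = 11.017 / 13.957 = 0.789

FS = 0.79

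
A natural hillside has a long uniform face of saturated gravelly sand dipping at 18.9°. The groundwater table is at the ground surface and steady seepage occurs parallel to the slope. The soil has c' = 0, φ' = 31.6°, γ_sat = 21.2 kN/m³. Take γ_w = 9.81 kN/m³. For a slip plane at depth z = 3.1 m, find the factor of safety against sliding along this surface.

With seepage parallel to the slope and the water table at the surface, the effective normal stress on the slip plane uses the buoyant unit weight γ' = γ_sat − γ_w while the driving shear stress uses γ_sat:
FS = [c' + γ' z cos²β tanφ'] / [γ_sat z sinβ cosβ]
(For c' = 0 this reduces to FS = (γ'/γ_sat)·tanφ'/tanβ.)
γ' = 21.2 − 9.81 = 11.39 kN/m³
Numerator = 0.0 + 11.39·3.1·cos²18.9°·tan31.6° = 0.0 + 11.39·3.1·0.8951·0.6152 = 19.443 kPa
Denominator = 21.2·3.1·sin18.9°·cos18.9° = 21.2·3.1·0.3239·0.9461 = 20.140 kPa
FS = 19.443 / 20.140 = 0.965

FS = 0.97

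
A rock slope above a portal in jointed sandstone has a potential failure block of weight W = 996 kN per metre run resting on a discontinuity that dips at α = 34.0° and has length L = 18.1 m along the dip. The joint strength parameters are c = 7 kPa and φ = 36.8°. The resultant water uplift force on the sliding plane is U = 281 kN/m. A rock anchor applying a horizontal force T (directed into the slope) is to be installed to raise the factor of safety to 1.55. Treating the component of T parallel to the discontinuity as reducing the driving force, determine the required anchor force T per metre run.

T = 193 kN/m

Resolving forces along and normal to the sliding plane, with the horizontal anchor force T adding T·sinα to the effective normal force and T·cosα acting up the plane against the driving force:
FS = [cL + (W cosα − U + T sinα) tanφ] / [W sinα − T cosα]
Without the anchor: N' = 544.7 kN/m, driving T_d = 557.0 kN/m, resisting R = 7·18.1 + 544.7·tan36.8° = 534.2 kN/m, FS = 0.96.
Setting FS = 1.55 and solving for T:
1.55·(557.0 − T cos34.0°) = 534.2 + T sin34.0°·tan36.8°
T·(sin34.0°·tan36.8° + 1.55·cos34.0°) = 1.55·557.0 − 534.2
T·(0.5592·0.7481 + 1.55·0.8290) = 863.3 − 534.2 = 329.1
T·1.7033 = 329.1
T = 193.2 kN/m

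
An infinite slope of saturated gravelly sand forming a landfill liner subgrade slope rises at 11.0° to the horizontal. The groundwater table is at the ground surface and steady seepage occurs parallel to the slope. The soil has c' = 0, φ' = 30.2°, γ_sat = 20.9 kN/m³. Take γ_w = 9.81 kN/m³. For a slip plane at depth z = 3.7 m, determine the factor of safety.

With seepage parallel to the slope and the water table at the surface, the effective normal stress on the slip plane uses the buoyant unit weight γ' = γ_sat − γ_w while the driving shear stress uses γ_sat:
FS = [c' + γ' z cos²β tanφ'] / [γ_sat z sinβ cosβ]
(For c' = 0 this reduces to FS = (γ'/γ_sat)·tanφ'/tanβ.)
γ' = 20.9 − 9.81 = 11.09 kN/m³
Numerator = 0.0 + 11.09·3.7·cos²11.0°·tan30.2° = 0.0 + 11.09·3.7·0.9636·0.5820 = 23.012 kPa
Denominator = 20.9·3.7·sin11.0°·cos11.0° = 20.9·3.7·0.1908·0.9816 = 14.484 kPa
FS = 23.012 / 14.484 = 1.589

FS = 1.59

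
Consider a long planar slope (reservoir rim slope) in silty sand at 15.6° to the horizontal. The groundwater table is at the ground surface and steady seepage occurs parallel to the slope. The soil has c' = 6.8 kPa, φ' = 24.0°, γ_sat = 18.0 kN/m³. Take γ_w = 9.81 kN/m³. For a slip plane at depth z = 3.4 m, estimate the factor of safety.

FS = 1.15

With seepage parallel to the slope and the water table at the surface, the effective normal stress on the slip plane uses the buoyant unit weight γ' = γ_sat − γ_w while the driving shear stress uses γ_sat:
FS = [c' + γ' z cos²β tanφ'] / [γ_sat z sinβ cosβ]
γ' = 18.0 − 9.81 = 8.19 kN/m³
Numerator = 6.8 + 8.19·3.4·cos²15.6°·tan24.0° = 6.8 + 8.19·3.4·0.9277·0.4452 = 18.301 kPa
Denominator = 18.0·3.4·sin15.6°·cos15.6° = 18.0·3.4·0.2689·0.9632 = 15.852 kPa
FS = 18.301 / 15.852 = 1.155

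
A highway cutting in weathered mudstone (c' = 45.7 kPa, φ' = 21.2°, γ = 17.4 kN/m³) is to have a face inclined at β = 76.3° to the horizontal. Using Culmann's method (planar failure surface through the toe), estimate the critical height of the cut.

H_c = 22.24 m

Culmann's analysis gives the critical failure plane at α_cr = (β + φ')/2 = (76.3 + 21.2)/2 = 48.8°, and the critical height
H_c = (4c'/γ) · sinβ cosφ' / [1 − cos(β − φ')]
    = (4·45.7/17.4) · sin76.3°·cos21.2° / [1 − cos(55.1°)]
    = 10.506 · 0.9715·0.9323 / [1 − 0.5721]
    = 10.506 · 0.9058 / 0.4279
    = 22.24 m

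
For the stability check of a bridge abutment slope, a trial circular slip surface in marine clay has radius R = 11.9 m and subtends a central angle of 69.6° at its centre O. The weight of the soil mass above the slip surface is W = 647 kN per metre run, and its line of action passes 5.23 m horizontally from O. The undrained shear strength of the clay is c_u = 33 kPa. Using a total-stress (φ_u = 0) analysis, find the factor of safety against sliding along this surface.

Taking moments about the centre O, the resisting moment is provided by the undrained shear strength acting along the arc:
Arc length L_a = R·θ = 11.9·(69.6°·π/180) = 11.9·1.2147 = 14.46 m
M_R = c_u·L_a·R = 33·14.46·11.9 = 5676.7 kN·m/m
M_D = W·d = 647·5.23 = 3383.8 kN·m/m
FS = M_R / M_D = 5676.7 / 3383.8 = 1.678

FS = 1.68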